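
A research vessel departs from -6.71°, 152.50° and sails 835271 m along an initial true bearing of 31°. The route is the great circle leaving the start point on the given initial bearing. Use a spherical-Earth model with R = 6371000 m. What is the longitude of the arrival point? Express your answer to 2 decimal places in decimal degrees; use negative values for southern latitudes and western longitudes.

longitude 156.36°

δ = 835271/6371000 = 0.131105 rad (7.5118°).
Start latitude φ₁ = -0.117112 rad; initial bearing θ = 0.541052 rad.
Applying the spherical law of cosines for sides, sin φ₂ = sin φ₁ cos δ + cos φ₁ sin δ cos θ = -0.004551, so φ₂ = -0.26°.
For the longitude increment, Δλ = atan2( sin θ sin δ cos φ₁, cos δ − sin φ₁ sin φ₂ ) = atan2(0.066870, 0.990886) = 3.86°.
λ₂ = λ₁ + Δλ = 156.36°.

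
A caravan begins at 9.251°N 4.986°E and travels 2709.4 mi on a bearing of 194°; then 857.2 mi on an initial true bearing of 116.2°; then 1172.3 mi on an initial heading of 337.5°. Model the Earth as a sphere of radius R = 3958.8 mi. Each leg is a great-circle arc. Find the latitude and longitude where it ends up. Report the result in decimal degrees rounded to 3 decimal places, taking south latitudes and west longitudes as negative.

latitude -17.705°, longitude 1.584°

Apply the spherical direct solution leg by leg, carrying full precision between legs.
Leg 1: from (9.251°, 4.986°), δ = 2709.4/3958.8 = 0.684399 rad, θ = 194° → φ = -28.744°, λ = -5.060°.
Leg 2: from (-28.744°, -5.060°), δ = 857.2/3958.8 = 0.216530 rad, θ = 116.2° → φ = -33.561°, λ = 8.316°.
Leg 3: from (-33.561°, 8.316°), δ = 1172.3/3958.8 = 0.296125 rad, θ = 337.5° → φ = -17.705°, λ = 1.584°.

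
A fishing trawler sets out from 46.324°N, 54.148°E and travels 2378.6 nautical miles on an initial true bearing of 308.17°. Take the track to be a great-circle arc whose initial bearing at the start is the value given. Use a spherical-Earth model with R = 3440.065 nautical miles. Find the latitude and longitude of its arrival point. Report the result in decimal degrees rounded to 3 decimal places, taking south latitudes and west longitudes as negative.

Central angle δ = d/R = 0.691440 rad.
Converting: φ₁ = 0.808506 rad, θ = 5.378581 rad.
sin φ₂ = sin φ₁ cos δ + cos φ₁ sin δ cos θ = (0.723256)(0.770328) + (0.690580)(0.637647)(0.617997) = 0.829278
φ₂ = asin(0.829278) = 0.977814 rad = 56.025°.
Then Δλ = atan2(-0.346192, 0.170548) = -1.113054 rad, from sin θ sin δ cos φ₁ over cos δ − sin φ₁ sin φ₂.
Hence λ₂ = 54.148° + -63.773° = -9.625°.

latitude 56.025°, longitude -9.625°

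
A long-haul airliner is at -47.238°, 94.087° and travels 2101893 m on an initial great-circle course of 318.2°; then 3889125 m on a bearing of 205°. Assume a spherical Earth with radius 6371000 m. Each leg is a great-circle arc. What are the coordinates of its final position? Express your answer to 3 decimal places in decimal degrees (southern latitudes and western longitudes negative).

Apply the spherical direct solution leg by leg, carrying full precision between legs.
Leg 1: from (-47.238°, 94.087°), δ = 2101893/6371000 = 0.329916 rad, θ = 318.2° → φ = -32.047°, λ = 79.328°.
Leg 2: from (-32.047°, 79.328°), δ = 3889125/6371000 = 0.610442 rad, θ = 205° → φ = -61.061°, λ = 49.284°.

latitude -61.061°, longitude 49.284°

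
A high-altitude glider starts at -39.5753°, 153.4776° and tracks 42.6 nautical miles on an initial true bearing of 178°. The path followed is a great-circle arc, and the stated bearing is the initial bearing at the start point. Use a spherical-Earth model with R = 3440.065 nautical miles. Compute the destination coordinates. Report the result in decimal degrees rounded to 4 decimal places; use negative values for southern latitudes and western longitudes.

Angular distance δ = d/R = 42.6 / 3440.065 = 0.012383 rad.
With φ₁ = -39.5753° = -0.690719 rad and θ = 178° = 3.106686 rad:
sin φ₂ = sin φ₁ cos δ + cos φ₁ sin δ cos θ = (-0.637092)(0.999923) + (0.770788)(0.012383)(-0.999391) = -0.646582
φ₂ = asin(-0.646582) = -0.703095 rad = -40.2844°.
For the longitude increment, Δλ = atan2( sin θ sin δ cos φ₁, cos δ − sin φ₁ sin φ₂ ) = atan2(0.000333, 0.587991) = 0.0325°.
λ₂ = λ₁ + Δλ = 153.5101°.

latitude -40.2844°, longitude 153.5101°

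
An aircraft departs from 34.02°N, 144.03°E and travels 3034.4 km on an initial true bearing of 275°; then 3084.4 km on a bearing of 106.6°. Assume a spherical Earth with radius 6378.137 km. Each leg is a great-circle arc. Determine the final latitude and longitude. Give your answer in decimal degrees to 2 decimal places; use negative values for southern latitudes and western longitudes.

latitude 20.92°, longitude 139.96°

Apply the spherical direct solution leg by leg, carrying full precision between legs.
Leg 1: from (34.02°, 144.03°), δ = 3034.4/6378.137 = 0.475750 rad, θ = 275° → φ = 32.03°, λ = 111.47°.
Leg 2: from (32.03°, 111.47°), δ = 3084.4/6378.137 = 0.483589 rad, θ = 106.6° → φ = 20.92°, λ = 139.96°.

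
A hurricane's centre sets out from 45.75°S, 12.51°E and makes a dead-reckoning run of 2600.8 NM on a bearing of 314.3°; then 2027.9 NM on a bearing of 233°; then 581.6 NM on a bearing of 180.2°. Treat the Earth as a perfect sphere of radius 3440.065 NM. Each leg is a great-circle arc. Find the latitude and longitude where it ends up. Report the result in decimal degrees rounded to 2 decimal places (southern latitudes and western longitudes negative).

latitude -38.63°, longitude -48.01°

Apply the spherical direct solution leg by leg, carrying full precision between legs.
Leg 1: from (-45.75°, 12.51°), δ = 2600.8/3440.065 = 0.756032 rad, θ = 314.3° → φ = -10.77°, λ = -17.48°.
Leg 2: from (-10.77°, -17.48°), δ = 2027.9/3440.065 = 0.589495 rad, θ = 233° → φ = -28.94°, λ = -47.97°.
Leg 3: from (-28.94°, -47.97°), δ = 581.6/3440.065 = 0.169067 rad, θ = 180.2° → φ = -38.63°, λ = -48.01°.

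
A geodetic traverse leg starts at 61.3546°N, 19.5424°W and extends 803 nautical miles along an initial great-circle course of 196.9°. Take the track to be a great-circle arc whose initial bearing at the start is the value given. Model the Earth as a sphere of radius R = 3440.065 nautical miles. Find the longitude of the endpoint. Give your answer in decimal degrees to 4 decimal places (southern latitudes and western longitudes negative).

longitude -25.3544°

δ = 803/3440.065 = 0.233426 rad (13.3743°).
Start latitude φ₁ = 1.070840 rad; initial bearing θ = 3.436553 rad.
Destination latitude: φ₂ = arcsin( sin φ₁ cos δ + cos φ₁ sin δ cos θ ) = arcsin(0.747703) = 48.3918°.
For the longitude increment, Δλ = atan2( sin θ sin δ cos φ₁, cos δ − sin φ₁ sin φ₂ ) = atan2(-0.032235, 0.316693) = -5.8120°.
λ₂ = λ₁ + Δλ = -25.3544°.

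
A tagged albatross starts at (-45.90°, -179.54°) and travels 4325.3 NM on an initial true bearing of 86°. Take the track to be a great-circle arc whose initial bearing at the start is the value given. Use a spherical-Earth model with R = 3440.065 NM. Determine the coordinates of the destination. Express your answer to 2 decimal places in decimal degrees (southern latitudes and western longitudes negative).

latitude -10.09°, longitude -104.99°

Central angle δ = d/R = 1.257331 rad.
Start latitude φ₁ = -0.801106 rad; initial bearing θ = 1.500983 rad.
Destination latitude: φ₂ = arcsin( sin φ₁ cos δ + cos φ₁ sin δ cos θ ) = arcsin(-0.175260) = -10.09°.
For the longitude increment, Δλ = atan2( sin θ sin δ cos φ₁, cos δ − sin φ₁ sin φ₂ ) = atan2(0.660389, 0.182498) = 74.55°.
λ₂ = λ₁ + Δλ = -104.99°.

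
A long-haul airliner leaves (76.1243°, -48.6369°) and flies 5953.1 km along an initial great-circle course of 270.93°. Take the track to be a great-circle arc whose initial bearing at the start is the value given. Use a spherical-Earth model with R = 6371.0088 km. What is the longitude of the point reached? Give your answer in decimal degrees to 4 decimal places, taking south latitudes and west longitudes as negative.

longitude -129.4642°

δ = 5953.1/6371.0088 = 0.934405 rad (53.5374°).
Start latitude φ₁ = 1.328620 rad; initial bearing θ = 4.728621 rad.
sin φ₂ = sin φ₁ cos δ + cos φ₁ sin δ cos θ = (0.970818)(0.594297) + (0.239816)(0.804245)(0.016231) = 0.580085
φ₂ = asin(0.580085) = 0.618833 rad = 35.4565°.
Then Δλ = atan2(-0.192846, 0.031140) = -1.410702 rad, from sin θ sin δ cos φ₁ over cos δ − sin φ₁ sin φ₂.
λ₂ = λ₁ + Δλ = -129.4642°.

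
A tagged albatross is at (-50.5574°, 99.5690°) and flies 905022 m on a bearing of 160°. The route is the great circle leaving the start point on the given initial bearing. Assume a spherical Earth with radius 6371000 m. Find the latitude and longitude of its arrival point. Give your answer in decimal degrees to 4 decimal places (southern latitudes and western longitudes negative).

latitude -58.1033°, longitude 104.8270°

Central angle δ = d/R = 0.142053 rad.
With φ₁ = -50.5574° = -0.882393 rad and θ = 160° = 2.792527 rad:
Destination latitude: φ₂ = arcsin( sin φ₁ cos δ + cos φ₁ sin δ cos θ ) = arcsin(-0.849002) = -58.1033°.
Then Δλ = atan2(0.030763, 0.334276) = 0.091769 rad, from sin θ sin δ cos φ₁ over cos δ − sin φ₁ sin φ₂.
λ₂ = 99.5690° + 5.2580° = 104.8270°.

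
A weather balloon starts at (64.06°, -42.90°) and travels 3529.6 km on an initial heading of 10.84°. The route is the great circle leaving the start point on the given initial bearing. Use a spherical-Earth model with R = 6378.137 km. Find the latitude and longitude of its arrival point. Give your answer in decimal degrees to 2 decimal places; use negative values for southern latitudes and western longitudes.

latitude 82.24°, longitude 90.06°

The arc subtends δ = 3529.6/6378.137 = 0.553390 rad at the centre.
With φ₁ = 64.06° = 1.118058 rad and θ = 10.84° = 0.189194 rad:
sin φ₂ = sin φ₁ cos δ + cos φ₁ sin δ cos θ = (0.899253)(0.850747) + (0.437430)(0.525575)(0.982156) = 0.990837
φ₂ = asin(0.990837) = 1.435316 rad = 82.24°.
Then Δλ = atan2(0.043237, -0.040265) = 2.320616 rad, from sin θ sin δ cos φ₁ over cos δ − sin φ₁ sin φ₂.
λ₂ = λ₁ + Δλ = 90.06°.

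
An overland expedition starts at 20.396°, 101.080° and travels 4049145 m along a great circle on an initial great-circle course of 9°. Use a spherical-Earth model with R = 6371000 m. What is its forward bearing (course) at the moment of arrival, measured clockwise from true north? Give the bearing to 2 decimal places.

Angular distance δ = d/R = 4049145 / 6371000 = 0.635559 rad.
Start latitude φ₁ = 0.355977 rad; initial bearing θ = 0.157080 rad.
Destination latitude: φ₂ = arcsin( sin φ₁ cos δ + cos φ₁ sin δ cos θ ) = arcsin(0.830018) = 56.101°.
Then Δλ = atan2(0.087042, 0.515474) = 0.167280 rad, from sin θ sin δ cos φ₁ over cos δ − sin φ₁ sin φ₂.
λ₂ = λ₁ + Δλ = 110.664°.
The forward bearing on arrival equals the back-azimuth from the destination plus 180°.
Back-azimuth from P₂ (56.10°, 110.66°) to P₁ (20.40°, 101.08°), with Δλ' = λ₁ − λ₂ = -9.58°: atan2( sin Δλ' cos φ₁ , cos φ₂ sin φ₁ − sin φ₂ cos φ₁ cos Δλ' ) = 195.24°.
Final bearing = (195.24° + 180°) mod 360° = 15.24°.

final bearing 15.24°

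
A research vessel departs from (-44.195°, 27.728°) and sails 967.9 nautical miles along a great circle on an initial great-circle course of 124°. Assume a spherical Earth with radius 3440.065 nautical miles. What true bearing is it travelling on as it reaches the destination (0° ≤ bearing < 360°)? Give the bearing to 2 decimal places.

Angular distance δ = d/R = 967.9 / 3440.065 = 0.281361 rad.
Converting: φ₁ = -0.771348 rad, θ = 2.164208 rad.
sin φ₂ = sin φ₁ cos δ + cos φ₁ sin δ cos θ = (-0.697103)(0.960678) + (0.716971)(0.277663)(-0.559193) = -0.781014
φ₂ = asin(-0.781014) = -0.896287 rad = -51.353°.
For the longitude increment, Δλ = atan2( sin θ sin δ cos φ₁, cos δ − sin φ₁ sin φ₂ ) = atan2(0.165042, 0.416232) = 21.629°.
λ₂ = λ₁ + Δλ = 49.357°.
The forward bearing on arrival equals the back-azimuth from the destination plus 180°.
Back-azimuth from P₂ (-51.35°, 49.36°) to P₁ (-44.20°, 27.73°), with Δλ' = λ₁ − λ₂ = -21.63°: atan2( sin Δλ' cos φ₁ , cos φ₂ sin φ₁ − sin φ₂ cos φ₁ cos Δλ' ) = 287.87°.
Final bearing = (287.87° + 180°) mod 360° = 107.87°.

final bearing 107.87°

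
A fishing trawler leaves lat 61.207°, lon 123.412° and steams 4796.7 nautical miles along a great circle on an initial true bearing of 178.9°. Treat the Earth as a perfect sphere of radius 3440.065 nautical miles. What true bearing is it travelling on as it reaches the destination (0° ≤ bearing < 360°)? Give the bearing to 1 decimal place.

The arc subtends δ = 4796.7/3440.065 = 1.394363 rad at the centre.
Converting: φ₁ = 1.068264 rad, θ = 3.122394 rad.
sin φ₂ = sin φ₁ cos δ + cos φ₁ sin δ cos θ = (0.876366)(0.175519) + (0.481647)(0.984476)(-0.999816) = -0.320263
φ₂ = asin(-0.320263) = -0.326007 rad = -18.679°.
Δλ = atan2( sin θ sin δ cos φ₁ , cos δ − sin φ₁ sin φ₂ ) = atan2(0.009103, 0.456187) = 0.019952 rad = 1.143°.
λ₂ = 123.412° + 1.143° = 124.555°.
The forward bearing on arrival equals the back-azimuth from the destination plus 180°.
Back-azimuth from P₂ (-18.7°, 124.6°) to P₁ (61.2°, 123.4°), with Δλ' = λ₁ − λ₂ = -1.1°: atan2( sin Δλ' cos φ₁ , cos φ₂ sin φ₁ − sin φ₂ cos φ₁ cos Δλ' ) = 359.4°.
Final bearing = (359.4° + 180°) mod 360° = 179.4°.

final bearing 179.4°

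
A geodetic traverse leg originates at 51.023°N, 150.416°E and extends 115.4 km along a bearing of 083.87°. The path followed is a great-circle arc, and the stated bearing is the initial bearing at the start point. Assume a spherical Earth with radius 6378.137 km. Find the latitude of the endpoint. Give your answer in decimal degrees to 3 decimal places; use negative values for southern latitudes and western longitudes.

latitude 51.122°

δ = 115.4/6378.137 = 0.018093 rad (1.0367°).
With φ₁ = 51.023° = 0.890519 rad and θ = 83.87° = 1.463808 rad:
Applying the spherical law of cosines for sides, sin φ₂ = sin φ₁ cos δ + cos φ₁ sin δ cos θ = 0.778487, so φ₂ = 51.122°.
For the longitude increment, Δλ = atan2( sin θ sin δ cos φ₁, cos δ − sin φ₁ sin φ₂ ) = atan2(0.011315, 0.394642) = 1.642°.
Hence λ₂ = 150.416° + 1.642° = 152.058°.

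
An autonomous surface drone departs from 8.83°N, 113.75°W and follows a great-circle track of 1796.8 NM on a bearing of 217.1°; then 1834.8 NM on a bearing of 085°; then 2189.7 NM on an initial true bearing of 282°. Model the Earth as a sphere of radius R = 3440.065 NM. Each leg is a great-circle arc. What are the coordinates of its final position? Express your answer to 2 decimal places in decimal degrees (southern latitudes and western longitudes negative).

latitude -1.39°, longitude -136.47°

Apply the spherical direct solution leg by leg, carrying full precision between legs.
Leg 1: from (8.83°, -113.75°), δ = 1796.8/3440.065 = 0.522316 rad, θ = 217.1° → φ = -15.08°, λ = -131.91°.
Leg 2: from (-15.08°, -131.91°), δ = 1834.8/3440.065 = 0.533362 rad, θ = 85° → φ = -10.44°, λ = -100.91°.
Leg 3: from (-10.44°, -100.91°), δ = 2189.7/3440.065 = 0.636529 rad, θ = 282° → φ = -1.39°, λ = -136.47°.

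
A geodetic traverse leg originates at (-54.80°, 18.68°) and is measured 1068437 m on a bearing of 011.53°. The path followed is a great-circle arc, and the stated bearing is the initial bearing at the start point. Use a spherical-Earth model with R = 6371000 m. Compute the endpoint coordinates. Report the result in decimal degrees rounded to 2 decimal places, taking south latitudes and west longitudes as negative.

δ = 1068437/6371000 = 0.167703 rad (9.6087°).
Start latitude φ₁ = -0.956440 rad; initial bearing θ = 0.201236 rad.
sin φ₂ = sin φ₁ cos δ + cos φ₁ sin δ cos θ = (-0.817145)(0.985971) + (0.576432)(0.166918)(0.979820) = -0.711406
φ₂ = asin(-0.711406) = -0.791496 rad = -45.35°.
Then Δλ = atan2(0.019232, 0.404649) = 0.047492 rad, from sin θ sin δ cos φ₁ over cos δ − sin φ₁ sin φ₂.
λ₂ = 18.68° + 2.72° = 21.40°.

latitude -45.35°, longitude 21.40°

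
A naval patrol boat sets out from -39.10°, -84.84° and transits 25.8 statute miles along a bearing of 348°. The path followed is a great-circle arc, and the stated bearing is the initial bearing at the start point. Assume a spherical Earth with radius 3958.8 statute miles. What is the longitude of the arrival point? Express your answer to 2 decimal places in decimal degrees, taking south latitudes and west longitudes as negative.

δ = 25.8/3958.8 = 0.006517 rad (0.3734°).
Start latitude φ₁ = -0.682424 rad; initial bearing θ = 6.073746 rad.
Destination latitude: φ₂ = arcsin( sin φ₁ cos δ + cos φ₁ sin δ cos θ ) = arcsin(-0.625715) = -38.73°.
Then Δλ = atan2(-0.001052, 0.605355) = -0.001737 rad, from sin θ sin δ cos φ₁ over cos δ − sin φ₁ sin φ₂.
λ₂ = -84.84° + -0.10° = -84.94°.

longitude -84.94°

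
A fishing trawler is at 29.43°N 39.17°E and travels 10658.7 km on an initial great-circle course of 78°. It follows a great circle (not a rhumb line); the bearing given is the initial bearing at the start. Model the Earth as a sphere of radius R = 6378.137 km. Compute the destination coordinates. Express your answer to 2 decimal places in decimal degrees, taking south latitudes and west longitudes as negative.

Angular distance δ = d/R = 10658.7 / 6378.137 = 1.671131 rad.
Converting: φ₁ = 0.513650 rad, θ = 1.361357 rad.
sin φ₂ = sin φ₁ cos δ + cos φ₁ sin δ cos θ = (0.491360)(-0.100166) + (0.870957)(0.994971)(0.207912) = 0.130954
φ₂ = asin(0.130954) = 0.131331 rad = 7.52°.
Then Δλ = atan2(0.847640, -0.164511) = 1.762495 rad, from sin θ sin δ cos φ₁ over cos δ − sin φ₁ sin φ₂.
Hence λ₂ = 39.17° + 100.98° = 140.15°.

latitude 7.52°, longitude 140.15°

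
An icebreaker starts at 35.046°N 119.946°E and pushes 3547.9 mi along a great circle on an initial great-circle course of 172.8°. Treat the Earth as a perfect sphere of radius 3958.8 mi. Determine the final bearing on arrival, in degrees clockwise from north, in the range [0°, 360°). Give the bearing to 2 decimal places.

final bearing 173.87°

Central angle δ = d/R = 0.896206 rad.
With φ₁ = 35.046° = 0.611668 rad and θ = 172.8° = 3.015929 rad:
Destination latitude: φ₂ = arcsin( sin φ₁ cos δ + cos φ₁ sin δ cos θ ) = arcsin(-0.275672) = -16.002°.
Δλ = atan2( sin θ sin δ cos φ₁ , cos δ − sin φ₁ sin φ₂ ) = atan2(0.080134, 0.782878) = 0.102003 rad = 5.844°.
λ₂ = 119.946° + 5.844° = 125.790°.
The forward bearing on arrival equals the back-azimuth from the destination plus 180°.
Back-azimuth from P₂ (-16.00°, 125.79°) to P₁ (35.05°, 119.95°), with Δλ' = λ₁ − λ₂ = -5.84°: atan2( sin Δλ' cos φ₁ , cos φ₂ sin φ₁ − sin φ₂ cos φ₁ cos Δλ' ) = 353.87°.
Final bearing = (353.87° + 180°) mod 360° = 173.87°.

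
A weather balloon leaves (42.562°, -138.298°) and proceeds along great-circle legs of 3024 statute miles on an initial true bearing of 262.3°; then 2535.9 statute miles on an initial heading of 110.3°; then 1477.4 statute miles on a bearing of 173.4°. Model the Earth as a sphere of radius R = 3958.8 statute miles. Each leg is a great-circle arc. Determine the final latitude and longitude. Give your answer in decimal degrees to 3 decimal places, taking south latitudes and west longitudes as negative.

latitude -12.688°, longitude -150.367°

Apply the spherical direct solution leg by leg, carrying full precision between legs.
Leg 1: from (42.562°, -138.298°), δ = 3024/3958.8 = 0.763868 rad, θ = 262.3° → φ = 24.847°, λ = 172.641°.
Leg 2: from (24.847°, 172.641°), δ = 2535.9/3958.8 = 0.640573 rad, θ = 110.3° → φ = 8.554°, λ = -152.829°.
Leg 3: from (8.554°, -152.829°), δ = 1477.4/3958.8 = 0.373194 rad, θ = 173.4° → φ = -12.688°, λ = -150.367°.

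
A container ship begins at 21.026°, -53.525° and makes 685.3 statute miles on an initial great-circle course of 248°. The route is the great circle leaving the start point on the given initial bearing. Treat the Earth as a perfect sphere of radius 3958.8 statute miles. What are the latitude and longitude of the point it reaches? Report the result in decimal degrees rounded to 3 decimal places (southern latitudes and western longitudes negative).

δ = 685.3/3958.8 = 0.173108 rad (9.9184°).
Start latitude φ₁ = 0.366973 rad; initial bearing θ = 4.328417 rad.
sin φ₂ = sin φ₁ cos δ + cos φ₁ sin δ cos θ = (0.358792)(0.985054) + (0.933418)(0.172245)(-0.374607) = 0.293201
φ₂ = asin(0.293201) = 0.297574 rad = 17.050°.
For the longitude increment, Δλ = atan2( sin θ sin δ cos φ₁, cos δ − sin φ₁ sin φ₂ ) = atan2(-0.149069, 0.879856) = -9.616°.
Hence λ₂ = -53.525° + -9.616° = -63.141°.

latitude 17.050°, longitude -63.141°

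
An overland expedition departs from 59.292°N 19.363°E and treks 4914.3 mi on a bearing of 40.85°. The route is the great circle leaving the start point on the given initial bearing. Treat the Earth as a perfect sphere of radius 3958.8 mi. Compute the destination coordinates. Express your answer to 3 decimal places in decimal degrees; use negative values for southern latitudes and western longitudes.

The arc subtends δ = 4914.3/3958.8 = 1.241361 rad at the centre.
Start latitude φ₁ = 1.034841 rad; initial bearing θ = 0.712967 rad.
Applying the spherical law of cosines for sides, sin φ₂ = sin φ₁ cos δ + cos φ₁ sin δ cos θ = 0.643653, so φ₂ = 40.065°.
For the longitude increment, Δλ = atan2( sin θ sin δ cos φ₁, cos δ − sin φ₁ sin φ₂ ) = atan2(0.316053, -0.229892) = 126.031°.
λ₂ = λ₁ + Δλ = 145.394°.

latitude 40.065°, longitude 145.394°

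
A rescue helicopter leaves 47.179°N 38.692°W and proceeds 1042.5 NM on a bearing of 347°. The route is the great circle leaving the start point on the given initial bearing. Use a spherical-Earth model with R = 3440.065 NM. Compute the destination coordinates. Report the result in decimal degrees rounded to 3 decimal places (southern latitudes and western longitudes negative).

δ = 1042.5/3440.065 = 0.303047 rad (17.3633°).
Converting: φ₁ = 0.823429 rad, θ = 6.056293 rad.
Applying the spherical law of cosines for sides, sin φ₂ = sin φ₁ cos δ + cos φ₁ sin δ cos θ = 0.897704, so φ₂ = 63.858°.
For the longitude increment, Δλ = atan2( sin θ sin δ cos φ₁, cos δ − sin φ₁ sin φ₂ ) = atan2(-0.045630, 0.295983) = -8.764°.
λ₂ = λ₁ + Δλ = -47.456°.

latitude 63.858°, longitude -47.456°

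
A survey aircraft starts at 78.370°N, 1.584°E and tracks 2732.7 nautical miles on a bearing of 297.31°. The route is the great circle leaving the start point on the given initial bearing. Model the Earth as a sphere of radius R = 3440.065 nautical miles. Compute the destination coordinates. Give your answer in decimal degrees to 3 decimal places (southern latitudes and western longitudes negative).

Angular distance δ = d/R = 2732.7 / 3440.065 = 0.794375 rad.
Converting: φ₁ = 1.367815 rad, θ = 5.189038 rad.
sin φ₂ = sin φ₁ cos δ + cos φ₁ sin δ cos θ = (0.979470)(0.700731) + (0.201591)(0.713425)(0.458805) = 0.752330
φ₂ = asin(0.752330) = 0.851592 rad = 48.793°.
For the longitude increment, Δλ = atan2( sin θ sin δ cos φ₁, cos δ − sin φ₁ sin φ₂ ) = atan2(-0.127789, -0.036154) = -105.797°.
λ₂ = λ₁ + Δλ = -104.213°.

latitude 48.793°, longitude -104.213°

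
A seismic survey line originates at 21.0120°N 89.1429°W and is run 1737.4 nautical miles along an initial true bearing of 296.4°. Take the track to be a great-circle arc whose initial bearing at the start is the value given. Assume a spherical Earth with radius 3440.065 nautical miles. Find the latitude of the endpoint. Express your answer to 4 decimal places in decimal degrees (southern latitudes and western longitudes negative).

latitude 30.9726°

Angular distance δ = d/R = 1737.4 / 3440.065 = 0.505049 rad.
Start latitude φ₁ = 0.366729 rad; initial bearing θ = 5.173156 rad.
Destination latitude: φ₂ = arcsin( sin φ₁ cos δ + cos φ₁ sin δ cos θ ) = arcsin(0.514628) = 30.9726°.
For the longitude increment, Δλ = atan2( sin θ sin δ cos φ₁, cos δ − sin φ₁ sin φ₂ ) = atan2(-0.404572, 0.690624) = -30.3620°.
λ₂ = λ₁ + Δλ = -119.5049°.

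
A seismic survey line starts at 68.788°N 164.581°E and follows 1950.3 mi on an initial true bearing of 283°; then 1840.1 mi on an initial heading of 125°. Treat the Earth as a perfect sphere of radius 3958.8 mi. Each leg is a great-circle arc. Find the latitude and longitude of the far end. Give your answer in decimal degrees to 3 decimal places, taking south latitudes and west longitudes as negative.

Apply the spherical direct solution leg by leg, carrying full precision between legs.
Leg 1: from (68.788°, 164.581°), δ = 1950.3/3958.8 = 0.492649 rad, θ = 283° → φ = 59.303°, λ = 100.061°.
Leg 2: from (59.303°, 100.061°), δ = 1840.1/3958.8 = 0.464813 rad, θ = 125° → φ = 39.598°, λ = 128.520°.

latitude 39.598°, longitude 128.520°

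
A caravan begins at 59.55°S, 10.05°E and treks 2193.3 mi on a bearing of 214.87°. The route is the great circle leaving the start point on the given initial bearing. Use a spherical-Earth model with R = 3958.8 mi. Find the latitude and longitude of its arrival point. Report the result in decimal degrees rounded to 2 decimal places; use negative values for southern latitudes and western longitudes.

Central angle δ = d/R = 0.554032 rad.
Converting: φ₁ = -1.039344 rad, θ = 3.750189 rad.
Applying the spherical law of cosines for sides, sin φ₂ = sin φ₁ cos δ + cos φ₁ sin δ cos θ = -0.951872, so φ₂ = -72.15°.
Then Δλ = atan2(-0.152437, 0.029828) = -1.377561 rad, from sin θ sin δ cos φ₁ over cos δ − sin φ₁ sin φ₂.
λ₂ = 10.05° + -78.93° = -68.88°.

latitude -72.15°, longitude -68.88°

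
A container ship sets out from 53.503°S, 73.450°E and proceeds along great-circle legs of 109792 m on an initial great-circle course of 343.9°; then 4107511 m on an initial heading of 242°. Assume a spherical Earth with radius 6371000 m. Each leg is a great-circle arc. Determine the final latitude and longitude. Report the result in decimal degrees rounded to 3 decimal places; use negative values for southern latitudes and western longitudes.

latitude -53.717°, longitude 9.275°

Apply the spherical direct solution leg by leg, carrying full precision between legs.
Leg 1: from (-53.503°, 73.450°), δ = 109792/6371000 = 0.017233 rad, θ = 343.9° → φ = -52.553°, λ = 73.000°.
Leg 2: from (-52.553°, 73.000°), δ = 4107511/6371000 = 0.644720 rad, θ = 242° → φ = -53.717°, λ = 9.275°.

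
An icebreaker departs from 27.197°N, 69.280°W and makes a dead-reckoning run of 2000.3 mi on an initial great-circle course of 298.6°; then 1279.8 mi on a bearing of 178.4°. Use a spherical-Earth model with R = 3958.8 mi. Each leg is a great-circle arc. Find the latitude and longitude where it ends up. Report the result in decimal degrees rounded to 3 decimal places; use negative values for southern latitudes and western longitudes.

Apply the spherical direct solution leg by leg, carrying full precision between legs.
Leg 1: from (27.197°, -69.280°), δ = 2000.3/3958.8 = 0.505279 rad, θ = 298.6° → φ = 37.303°, λ = -101.575°.
Leg 2: from (37.303°, -101.575°), δ = 1279.8/3958.8 = 0.323280 rad, θ = 178.4° → φ = 18.787°, λ = -101.038°.

latitude 18.787°, longitude -101.038°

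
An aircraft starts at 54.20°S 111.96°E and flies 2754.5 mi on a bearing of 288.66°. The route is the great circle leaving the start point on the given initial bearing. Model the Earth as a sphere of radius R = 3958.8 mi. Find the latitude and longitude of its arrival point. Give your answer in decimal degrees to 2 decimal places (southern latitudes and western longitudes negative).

Central angle δ = d/R = 0.695792 rad.
Converting: φ₁ = -0.945968 rad, θ = 5.038067 rad.
Destination latitude: φ₂ = arcsin( sin φ₁ cos δ + cos φ₁ sin δ cos θ ) = arcsin(-0.502562) = -30.17°.
For the longitude increment, Δλ = atan2( sin θ sin δ cos φ₁, cos δ − sin φ₁ sin φ₂ ) = atan2(-0.355244, 0.359937) = -44.62°.
λ₂ = λ₁ + Δλ = 67.34°.

latitude -30.17°, longitude 67.34°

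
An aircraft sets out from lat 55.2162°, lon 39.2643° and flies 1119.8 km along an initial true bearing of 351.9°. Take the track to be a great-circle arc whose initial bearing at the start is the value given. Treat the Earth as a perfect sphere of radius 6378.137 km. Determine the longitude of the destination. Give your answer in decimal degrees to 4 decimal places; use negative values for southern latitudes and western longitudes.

The arc subtends δ = 1119.8/6378.137 = 0.175569 rad at the centre.
Converting: φ₁ = 0.963704 rad, θ = 6.141814 rad.
sin φ₂ = sin φ₁ cos δ + cos φ₁ sin δ cos θ = (0.821311)(0.984627) + (0.570481)(0.174668)(0.990024) = 0.907336
φ₂ = asin(0.907336) = 1.136902 rad = 65.1397°.
For the longitude increment, Δλ = atan2( sin θ sin δ cos φ₁, cos δ − sin φ₁ sin φ₂ ) = atan2(-0.014040, 0.239423) = -3.3561°.
λ₂ = λ₁ + Δλ = 35.9082°.

longitude 35.9082°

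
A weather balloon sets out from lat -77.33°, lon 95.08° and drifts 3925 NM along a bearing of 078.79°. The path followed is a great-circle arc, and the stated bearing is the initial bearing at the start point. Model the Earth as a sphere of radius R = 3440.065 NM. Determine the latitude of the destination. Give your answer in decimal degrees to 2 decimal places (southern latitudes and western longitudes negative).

Angular distance δ = d/R = 3925 / 3440.065 = 1.140967 rad.
With φ₁ = -77.33° = -1.349663 rad and θ = 78.79° = 1.375145 rad:
sin φ₂ = sin φ₁ cos δ + cos φ₁ sin δ cos θ = (-0.975650)(0.416716) + (0.219335)(0.909037)(0.194406) = -0.367807
φ₂ = asin(-0.367807) = -0.376650 rad = -21.58°.
Δλ = atan2( sin θ sin δ cos φ₁ , cos δ − sin φ₁ sin φ₂ ) = atan2(0.195580, 0.057865) = 1.283139 rad = 73.52°.
λ₂ = 95.08° + 73.52° = 168.60°.

latitude -21.58°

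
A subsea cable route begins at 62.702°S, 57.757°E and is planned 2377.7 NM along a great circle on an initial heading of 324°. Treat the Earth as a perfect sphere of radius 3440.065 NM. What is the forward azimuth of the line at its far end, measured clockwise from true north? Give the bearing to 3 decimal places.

final bearing 342.449°

Central angle δ = d/R = 0.691179 rad.
Start latitude φ₁ = -1.094356 rad; initial bearing θ = 5.654867 rad.
sin φ₂ = sin φ₁ cos δ + cos φ₁ sin δ cos θ = (-0.888633)(0.770495) + (0.458619)(0.637446)(0.809017) = -0.448176
φ₂ = asin(-0.448176) = -0.464724 rad = -26.627°.
Then Δλ = atan2(-0.171836, 0.372231) = -0.432489 rad, from sin θ sin δ cos φ₁ over cos δ − sin φ₁ sin φ₂.
λ₂ = 57.757° + -24.780° = 32.977°.
The forward bearing on arrival equals the back-azimuth from the destination plus 180°.
Back-azimuth from P₂ (-26.627°, 32.977°) to P₁ (-62.702°, 57.757°), with Δλ' = λ₁ − λ₂ = 24.780°: atan2( sin Δλ' cos φ₁ , cos φ₂ sin φ₁ − sin φ₂ cos φ₁ cos Δλ' ) = 162.449°.
Final bearing = (162.449° + 180°) mod 360° = 342.449°.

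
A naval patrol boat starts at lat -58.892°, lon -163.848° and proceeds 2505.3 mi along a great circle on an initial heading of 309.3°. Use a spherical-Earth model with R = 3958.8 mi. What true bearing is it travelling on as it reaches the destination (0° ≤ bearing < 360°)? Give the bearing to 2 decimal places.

final bearing 332.57°

δ = 2505.3/3958.8 = 0.632843 rad (36.2592°).
Converting: φ₁ = -1.027859 rad, θ = 5.398303 rad.
sin φ₂ = sin φ₁ cos δ + cos φ₁ sin δ cos θ = (-0.856195)(0.806349) + (0.516653)(0.591440)(0.633381) = -0.496850
φ₂ = asin(-0.496850) = -0.519966 rad = -29.792°.
Δλ = atan2( sin θ sin δ cos φ₁ , cos δ − sin φ₁ sin φ₂ ) = atan2(-0.236462, 0.380948) = -0.555515 rad = -31.829°.
λ₂ = -163.848° + -31.829° = -195.677°, normalized to (−180°, 180°] → 164.323°.
The forward bearing on arrival equals the back-azimuth from the destination plus 180°.
Back-azimuth from P₂ (-29.79°, 164.32°) to P₁ (-58.89°, -163.85°), with Δλ' = λ₁ − λ₂ = -328.17°: atan2( sin Δλ' cos φ₁ , cos φ₂ sin φ₁ − sin φ₂ cos φ₁ cos Δλ' ) = 152.57°.
Final bearing = (152.57° + 180°) mod 360° = 332.57°.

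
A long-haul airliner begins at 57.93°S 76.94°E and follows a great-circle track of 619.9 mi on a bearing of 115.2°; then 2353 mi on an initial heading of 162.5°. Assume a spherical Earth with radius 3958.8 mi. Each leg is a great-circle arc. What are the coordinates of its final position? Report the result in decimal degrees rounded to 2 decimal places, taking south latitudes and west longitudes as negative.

Apply the spherical direct solution leg by leg, carrying full precision between legs.
Leg 1: from (-57.93°, 76.94°), δ = 619.9/3958.8 = 0.156588 rad, θ = 115.2° → φ = -60.73°, λ = 93.71°.
Leg 2: from (-60.73°, 93.71°), δ = 2353/3958.8 = 0.594372 rad, θ = 162.5° → φ = -79.69°, λ = -156.46°.

latitude -79.69°, longitude -156.46°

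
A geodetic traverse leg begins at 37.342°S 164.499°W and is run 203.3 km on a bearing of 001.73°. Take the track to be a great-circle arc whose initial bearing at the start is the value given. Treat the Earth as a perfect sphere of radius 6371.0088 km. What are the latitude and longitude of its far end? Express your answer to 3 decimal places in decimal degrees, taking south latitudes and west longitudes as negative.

latitude -35.514°, longitude -164.431°

Angular distance δ = d/R = 203.3 / 6371.0088 = 0.031910 rad.
Start latitude φ₁ = -0.651741 rad; initial bearing θ = 0.030194 rad.
Applying the spherical law of cosines for sides, sin φ₂ = sin φ₁ cos δ + cos φ₁ sin δ cos θ = -0.580909, so φ₂ = -35.514°.
Then Δλ = atan2(0.000766, 0.647128) = 0.001183 rad, from sin θ sin δ cos φ₁ over cos δ − sin φ₁ sin φ₂.
λ₂ = λ₁ + Δλ = -164.431°.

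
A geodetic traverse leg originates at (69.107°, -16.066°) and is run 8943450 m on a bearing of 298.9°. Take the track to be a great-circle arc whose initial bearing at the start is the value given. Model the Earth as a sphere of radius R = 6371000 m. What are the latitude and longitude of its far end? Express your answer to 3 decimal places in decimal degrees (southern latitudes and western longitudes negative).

latitude 18.982°, longitude -130.153°

Central angle δ = d/R = 1.403775 rad.
With φ₁ = 69.107° = 1.206145 rad and θ = 298.9° = 5.216789 rad:
sin φ₂ = sin φ₁ cos δ + cos φ₁ sin δ cos θ = (0.934248)(0.166246) + (0.356624)(0.986084)(0.483282) = 0.325267
φ₂ = asin(0.325267) = 0.331294 rad = 18.982°.
Then Δλ = atan2(-0.307867, -0.137634) = -1.991199 rad, from sin θ sin δ cos φ₁ over cos δ − sin φ₁ sin φ₂.
Hence λ₂ = -16.066° + -114.087° = -130.153°.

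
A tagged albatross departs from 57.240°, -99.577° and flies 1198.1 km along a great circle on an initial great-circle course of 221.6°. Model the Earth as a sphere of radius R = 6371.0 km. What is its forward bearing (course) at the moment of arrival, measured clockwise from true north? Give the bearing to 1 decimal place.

The arc subtends δ = 1198.1/6371 = 0.188055 rad at the centre.
Converting: φ₁ = 0.999026 rad, θ = 3.867650 rad.
sin φ₂ = sin φ₁ cos δ + cos φ₁ sin δ cos θ = (0.840945)(0.982370) + (0.541121)(0.186949)(-0.747798) = 0.750470
φ₂ = asin(0.750470) = 0.848773 rad = 48.631°.
Δλ = atan2( sin θ sin δ cos φ₁ , cos δ − sin φ₁ sin φ₂ ) = atan2(-0.067164, 0.351266) = -0.188925 rad = -10.825°.
λ₂ = -99.577° + -10.825° = -110.402°.
The forward bearing on arrival equals the back-azimuth from the destination plus 180°.
Back-azimuth from P₂ (48.6°, -110.4°) to P₁ (57.2°, -99.6°), with Δλ' = λ₁ − λ₂ = 10.8°: atan2( sin Δλ' cos φ₁ , cos φ₂ sin φ₁ − sin φ₂ cos φ₁ cos Δλ' ) = 32.9°.
Final bearing = (32.9° + 180°) mod 360° = 212.9°.

final bearing 212.9°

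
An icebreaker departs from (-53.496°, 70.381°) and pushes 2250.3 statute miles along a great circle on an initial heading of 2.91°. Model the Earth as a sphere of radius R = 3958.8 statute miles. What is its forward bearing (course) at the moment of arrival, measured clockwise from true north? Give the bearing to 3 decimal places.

Angular distance δ = d/R = 2250.3 / 3958.8 = 0.568430 rad.
Start latitude φ₁ = -0.933681 rad; initial bearing θ = 0.050789 rad.
sin φ₂ = sin φ₁ cos δ + cos φ₁ sin δ cos θ = (-0.803815)(0.842747) + (0.594879)(0.538309)(0.998711) = -0.357597
φ₂ = asin(-0.357597) = -0.365694 rad = -20.953°.
For the longitude increment, Δλ = atan2( sin θ sin δ cos φ₁, cos δ − sin φ₁ sin φ₂ ) = atan2(0.016257, 0.555305) = 1.677°.
Hence λ₂ = 70.381° + 1.677° = 72.058°.
The forward bearing on arrival equals the back-azimuth from the destination plus 180°.
Back-azimuth from P₂ (-20.953°, 72.058°) to P₁ (-53.496°, 70.381°), with Δλ' = λ₁ − λ₂ = -1.677°: atan2( sin Δλ' cos φ₁ , cos φ₂ sin φ₁ − sin φ₂ cos φ₁ cos Δλ' ) = 181.853°.
Final bearing = (181.853° + 180°) mod 360° = 1.853°.

final bearing 1.853°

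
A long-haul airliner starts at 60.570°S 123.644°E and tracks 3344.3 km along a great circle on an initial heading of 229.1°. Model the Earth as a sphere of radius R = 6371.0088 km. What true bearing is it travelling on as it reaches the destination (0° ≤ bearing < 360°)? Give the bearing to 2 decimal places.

Central angle δ = d/R = 0.524925 rad.
With φ₁ = -60.570° = -1.057146 rad and θ = 229.1° = 3.998549 rad:
Applying the spherical law of cosines for sides, sin φ₂ = sin φ₁ cos δ + cos φ₁ sin δ cos θ = -0.914918, so φ₂ = -66.194°.
Then Δλ = atan2(-0.186124, 0.068507) = -1.218112 rad, from sin θ sin δ cos φ₁ over cos δ − sin φ₁ sin φ₂.
Hence λ₂ = 123.644° + -69.793° = 53.851°.
The forward bearing on arrival equals the back-azimuth from the destination plus 180°.
Back-azimuth from P₂ (-66.19°, 53.85°) to P₁ (-60.57°, 123.64°), with Δλ' = λ₁ − λ₂ = 69.79°: atan2( sin Δλ' cos φ₁ , cos φ₂ sin φ₁ − sin φ₂ cos φ₁ cos Δλ' ) = 113.06°.
Final bearing = (113.06° + 180°) mod 360° = 293.06°.

final bearing 293.06°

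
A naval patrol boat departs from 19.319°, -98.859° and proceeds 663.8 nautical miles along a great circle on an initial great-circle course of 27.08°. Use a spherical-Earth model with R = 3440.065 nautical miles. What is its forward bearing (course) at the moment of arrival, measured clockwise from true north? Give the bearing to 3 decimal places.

δ = 663.8/3440.065 = 0.192961 rad (11.0559°).
Converting: φ₁ = 0.337180 rad, θ = 0.472635 rad.
sin φ₂ = sin φ₁ cos δ + cos φ₁ sin δ cos θ = (0.330827)(0.981441) + (0.943691)(0.191766)(0.890372) = 0.485816
φ₂ = asin(0.485816) = 0.507297 rad = 29.066°.
For the longitude increment, Δλ = atan2( sin θ sin δ cos φ₁, cos δ − sin φ₁ sin φ₂ ) = atan2(0.082383, 0.820719) = 5.732°.
λ₂ = λ₁ + Δλ = -93.127°.
The forward bearing on arrival equals the back-azimuth from the destination plus 180°.
Back-azimuth from P₂ (29.066°, -93.127°) to P₁ (19.319°, -98.859°), with Δλ' = λ₁ − λ₂ = -5.732°: atan2( sin Δλ' cos φ₁ , cos φ₂ sin φ₁ − sin φ₂ cos φ₁ cos Δλ' ) = 209.439°.
Final bearing = (209.439° + 180°) mod 360° = 29.439°.

final bearing 29.439°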